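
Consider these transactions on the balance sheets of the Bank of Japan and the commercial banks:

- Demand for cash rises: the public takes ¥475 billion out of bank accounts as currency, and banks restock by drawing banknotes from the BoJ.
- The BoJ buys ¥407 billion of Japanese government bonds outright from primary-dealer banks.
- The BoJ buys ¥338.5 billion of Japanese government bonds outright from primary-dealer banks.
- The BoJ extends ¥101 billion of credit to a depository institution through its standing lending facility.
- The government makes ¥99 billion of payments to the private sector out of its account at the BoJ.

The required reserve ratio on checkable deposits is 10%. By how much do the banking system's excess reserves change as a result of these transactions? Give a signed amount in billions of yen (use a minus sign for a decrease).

+¥508.1 billion

Currency withdrawal ¥475 billion: reserves −¥475B, deposits −¥475B.
OMO purchase (from banks) ¥407 billion: reserves +¥407B, deposits 0.
OMO purchase (from banks) ¥338.5 billion: reserves +¥338.5B, deposits 0.
Discount-window loan ¥101 billion: reserves +¥101B, deposits 0.
Government spending ¥99 billion: reserves +¥99B, deposits +¥99B.
Totals: Δreserves = +¥470.5B, Δdeposits = −¥376B.
Δrequired reserves = 10% × −¥376B = −¥37.6B.
Δexcess reserves = Δreserves − Δrequired = +¥470.5B − (−¥37.6B) = +¥508.1 billion.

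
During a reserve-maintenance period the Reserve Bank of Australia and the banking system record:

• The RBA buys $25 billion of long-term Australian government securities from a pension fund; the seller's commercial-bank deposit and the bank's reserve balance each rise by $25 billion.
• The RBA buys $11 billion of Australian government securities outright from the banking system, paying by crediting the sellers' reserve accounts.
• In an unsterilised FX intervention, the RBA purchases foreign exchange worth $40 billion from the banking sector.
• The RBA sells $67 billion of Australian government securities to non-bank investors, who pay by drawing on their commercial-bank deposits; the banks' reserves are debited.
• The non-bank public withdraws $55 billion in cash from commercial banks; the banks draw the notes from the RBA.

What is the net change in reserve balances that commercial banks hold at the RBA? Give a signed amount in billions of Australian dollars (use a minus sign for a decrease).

-$46 billion

RBA balance sheet:
  Assets:      Securities −$31B, Foreign assets +$40B
  Liabilities: Bank reserves −$46B, Currency in circulation +$55B
Commercial banking system:
  Assets:      Reserves at CB −$46B, Securities −$11B, Foreign assets −$40B
  Liabilities: Checkable deposits −$97B
So the change in reserve balances that commercial banks hold at the RBA is -$46 billion.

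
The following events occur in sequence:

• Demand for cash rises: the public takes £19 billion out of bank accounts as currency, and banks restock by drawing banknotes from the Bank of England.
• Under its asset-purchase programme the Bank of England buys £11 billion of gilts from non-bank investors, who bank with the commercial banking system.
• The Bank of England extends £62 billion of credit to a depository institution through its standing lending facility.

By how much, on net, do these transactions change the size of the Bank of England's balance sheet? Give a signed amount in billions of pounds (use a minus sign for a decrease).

Bank of England balance sheet:
  Assets:      Securities +£11B, Loans to banks +£62B
  Liabilities: Bank reserves +£54B, Currency in circulation +£19B
Commercial banking system:
  Assets:      Reserves at CB +£54B
  Liabilities: Checkable deposits −£8B, Borrowings from CB +£62B
Change in total Bank of England assets = +£73 billion.

+£73 billion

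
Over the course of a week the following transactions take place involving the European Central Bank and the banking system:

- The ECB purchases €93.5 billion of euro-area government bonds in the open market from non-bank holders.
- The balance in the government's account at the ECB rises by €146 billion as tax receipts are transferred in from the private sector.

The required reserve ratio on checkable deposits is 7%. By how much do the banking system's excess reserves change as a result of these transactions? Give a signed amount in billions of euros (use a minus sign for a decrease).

-€48.825 billion

Asset purchase (from non-banks) €93.5 billion: reserves +€93.5B, deposits +€93.5B.
Government account inflow €146 billion: reserves −€146B, deposits −€146B.
Totals: Δreserves = −€52.5B, Δdeposits = −€52.5B.
Δrequired reserves = 7% × −€52.5B = −€3.675B.
Δexcess reserves = Δreserves − Δrequired = −€52.5B − (−€3.675B) = -€48.825 billion.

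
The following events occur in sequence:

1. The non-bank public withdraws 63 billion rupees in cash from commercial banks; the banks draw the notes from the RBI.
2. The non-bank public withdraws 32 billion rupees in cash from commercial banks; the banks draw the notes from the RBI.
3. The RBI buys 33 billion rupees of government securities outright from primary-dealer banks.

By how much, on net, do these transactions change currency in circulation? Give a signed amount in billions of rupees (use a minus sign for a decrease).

+95 billion

Currency withdrawal 63 billion rupees: notes leave the central bank → +63B.
Currency withdrawal 32 billion rupees: notes leave the central bank → +32B.
OMO purchase (from banks) 33 billion rupees: no currency enters or leaves circulation → 0.
Net: 63 + 32 + 0 = +95 billion.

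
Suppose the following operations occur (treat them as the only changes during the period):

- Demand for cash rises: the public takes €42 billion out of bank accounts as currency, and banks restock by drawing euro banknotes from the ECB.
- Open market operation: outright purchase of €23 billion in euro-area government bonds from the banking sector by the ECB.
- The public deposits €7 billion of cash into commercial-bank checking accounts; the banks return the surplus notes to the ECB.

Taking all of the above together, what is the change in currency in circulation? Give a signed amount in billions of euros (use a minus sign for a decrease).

+€35 billion

Currency withdrawal €42 billion: notes leave the central bank → +€42B.
OMO purchase (from banks) €23 billion: no currency enters or leaves circulation → 0.
Currency deposit €7 billion: notes return to the central bank → −€7B.
Net: 42 + 0 − 7 = +€35 billion.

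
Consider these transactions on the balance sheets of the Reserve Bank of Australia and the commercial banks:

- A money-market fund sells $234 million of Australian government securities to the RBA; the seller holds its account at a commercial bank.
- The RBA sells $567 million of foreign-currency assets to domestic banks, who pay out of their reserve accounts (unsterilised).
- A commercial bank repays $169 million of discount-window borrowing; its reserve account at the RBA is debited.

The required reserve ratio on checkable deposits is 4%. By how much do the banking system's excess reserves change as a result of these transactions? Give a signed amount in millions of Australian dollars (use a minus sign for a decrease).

-$511.36 million

Asset purchase (from non-banks) $234 million: reserves +$234M, deposits +$234M.
FX sale $567 million: reserves −$567M, deposits 0.
Discount-window repayment $169 million: reserves −$169M, deposits 0.
Totals: Δreserves = −$502M, Δdeposits = +$234M.
Δrequired reserves = 4% × +$234M = +$9.36M.
Δexcess reserves = Δreserves − Δrequired = −$502M − (+$9.36M) = -$511.36 million.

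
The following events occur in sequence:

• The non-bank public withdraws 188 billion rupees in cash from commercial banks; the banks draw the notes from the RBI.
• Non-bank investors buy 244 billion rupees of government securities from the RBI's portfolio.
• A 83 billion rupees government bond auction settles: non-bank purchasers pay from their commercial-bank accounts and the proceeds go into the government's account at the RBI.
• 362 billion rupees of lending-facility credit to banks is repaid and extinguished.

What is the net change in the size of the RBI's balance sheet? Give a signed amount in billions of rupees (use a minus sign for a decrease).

-606 billion

Currency withdrawal 188 billion rupees: only the composition of liabilities changes → 0.
Asset sale (to non-banks) 244 billion rupees: an RBI asset is shed → −244B.
Government account inflow 83 billion rupees: only the composition of liabilities changes → 0.
Discount-window repayment 362 billion rupees: an RBI asset is shed → −362B.
Net: 0 − 244 + 0 − 362 = -606 billion.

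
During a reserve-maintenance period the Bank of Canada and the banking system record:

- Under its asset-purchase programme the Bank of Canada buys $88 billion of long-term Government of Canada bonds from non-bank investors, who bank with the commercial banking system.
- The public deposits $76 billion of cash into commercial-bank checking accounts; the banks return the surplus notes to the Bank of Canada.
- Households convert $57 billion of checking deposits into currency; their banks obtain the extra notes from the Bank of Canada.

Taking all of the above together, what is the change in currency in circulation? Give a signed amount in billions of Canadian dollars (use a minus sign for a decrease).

-$19 billion

Bank of Canada balance sheet:
  Assets:      Securities +$88B
  Liabilities: Bank reserves +$107B, Currency in circulation −$19B
Commercial banking system:
  Assets:      Reserves at CB +$107B
  Liabilities: Checkable deposits +$107B
So the change in currency in circulation is -$19 billion.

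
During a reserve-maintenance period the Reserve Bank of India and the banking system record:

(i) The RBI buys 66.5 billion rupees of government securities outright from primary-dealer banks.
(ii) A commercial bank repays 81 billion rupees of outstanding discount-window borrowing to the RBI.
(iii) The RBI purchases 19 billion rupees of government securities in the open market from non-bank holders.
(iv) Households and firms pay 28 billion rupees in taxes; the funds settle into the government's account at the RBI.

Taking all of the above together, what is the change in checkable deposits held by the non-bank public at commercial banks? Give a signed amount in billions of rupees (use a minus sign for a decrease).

OMO purchase (from banks) 66.5 billion rupees: the counterparty is a bank, so public deposits are unchanged → 0.
Discount-window repayment 81 billion rupees: the counterparty is a bank, so public deposits are unchanged → 0.
Asset purchase (from non-banks) 19 billion rupees: non-bank counterparties' bank balances rise → +19B.
Government account inflow 28 billion rupees: non-bank counterparties' bank balances fall → −28B.
Net: 0 + 0 + 19 − 28 = -9 billion.

-9 billion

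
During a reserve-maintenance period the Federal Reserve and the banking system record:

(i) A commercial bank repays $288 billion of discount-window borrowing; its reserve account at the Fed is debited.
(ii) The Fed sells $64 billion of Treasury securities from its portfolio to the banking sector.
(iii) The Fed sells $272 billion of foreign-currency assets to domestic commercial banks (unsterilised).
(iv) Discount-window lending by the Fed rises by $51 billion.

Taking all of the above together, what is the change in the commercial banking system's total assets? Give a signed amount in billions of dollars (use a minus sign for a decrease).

-$237 billion

Fed balance sheet:
  Assets:      Securities −$64B, Loans to banks −$237B, Foreign assets −$272B
  Liabilities: Bank reserves −$573B
Commercial banking system:
  Assets:      Reserves at CB −$573B, Securities +$64B, Foreign assets +$272B
  Liabilities: Borrowings from CB −$237B
Change in total bank assets = -$237 billion.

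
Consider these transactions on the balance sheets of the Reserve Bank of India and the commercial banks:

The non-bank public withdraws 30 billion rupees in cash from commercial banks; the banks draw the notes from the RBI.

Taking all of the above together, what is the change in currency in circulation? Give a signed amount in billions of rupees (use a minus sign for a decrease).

RBI balance sheet:
  Assets:      no change
  Liabilities: Bank reserves −30B, Currency in circulation +30B
Commercial banking system:
  Assets:      Reserves at CB −30B
  Liabilities: Checkable deposits −30B
So the change in currency in circulation is +30 billion.

+30 billion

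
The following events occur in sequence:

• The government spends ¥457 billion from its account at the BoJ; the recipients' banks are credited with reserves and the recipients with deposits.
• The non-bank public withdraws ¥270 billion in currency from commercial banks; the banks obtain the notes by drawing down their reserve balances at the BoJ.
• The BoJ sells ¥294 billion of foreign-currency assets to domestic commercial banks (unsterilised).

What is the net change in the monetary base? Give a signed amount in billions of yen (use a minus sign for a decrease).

BoJ balance sheet:
  Assets:      Foreign assets −¥294B
  Liabilities: Bank reserves −¥107B, Currency in circulation +¥270B, Government deposits −¥457B
Monetary base = currency + reserves: +¥270B + (−¥107B) = +¥163 billion.

+¥163 billion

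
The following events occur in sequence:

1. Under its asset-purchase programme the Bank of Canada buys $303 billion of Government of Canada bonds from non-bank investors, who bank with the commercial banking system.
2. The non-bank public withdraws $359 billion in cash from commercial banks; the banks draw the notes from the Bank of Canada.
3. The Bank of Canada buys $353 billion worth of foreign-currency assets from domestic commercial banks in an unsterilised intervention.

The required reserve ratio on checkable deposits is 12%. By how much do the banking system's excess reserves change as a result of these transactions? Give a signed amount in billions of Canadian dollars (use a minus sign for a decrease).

+$303.72 billion

Asset purchase (from non-banks) $303 billion: reserves +$303B, deposits +$303B.
Currency withdrawal $359 billion: reserves −$359B, deposits −$359B.
FX purchase $353 billion: reserves +$353B, deposits 0.
Totals: Δreserves = +$297B, Δdeposits = −$56B.
Δrequired reserves = 12% × −$56B = −$6.72B.
Δexcess reserves = Δreserves − Δrequired = +$297B − (−$6.72B) = +$303.72 billion.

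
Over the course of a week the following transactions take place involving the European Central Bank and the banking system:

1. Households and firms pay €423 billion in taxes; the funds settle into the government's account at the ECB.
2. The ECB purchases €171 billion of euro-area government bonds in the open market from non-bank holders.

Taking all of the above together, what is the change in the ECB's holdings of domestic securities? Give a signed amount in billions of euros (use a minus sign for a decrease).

+€171 billion

ECB balance sheet:
  Assets:      Securities +€171B
  Liabilities: Bank reserves −€252B, Government deposits +€423B
Commercial banking system:
  Assets:      Reserves at CB −€252B
  Liabilities: Checkable deposits −€252B
So the change in the ECB's holdings of domestic securities is +€171 billion.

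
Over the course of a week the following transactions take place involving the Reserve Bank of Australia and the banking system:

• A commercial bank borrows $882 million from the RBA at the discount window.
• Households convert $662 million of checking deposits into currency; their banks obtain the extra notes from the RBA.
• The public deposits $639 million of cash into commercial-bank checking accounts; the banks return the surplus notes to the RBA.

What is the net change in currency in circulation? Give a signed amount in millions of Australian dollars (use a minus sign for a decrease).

+$23 million

RBA balance sheet:
  Assets:      Loans to banks +$882M
  Liabilities: Bank reserves +$859M, Currency in circulation +$23M
Commercial banking system:
  Assets:      Reserves at CB +$859M
  Liabilities: Checkable deposits −$23M, Borrowings from CB +$882M
So the change in currency in circulation is +$23 million.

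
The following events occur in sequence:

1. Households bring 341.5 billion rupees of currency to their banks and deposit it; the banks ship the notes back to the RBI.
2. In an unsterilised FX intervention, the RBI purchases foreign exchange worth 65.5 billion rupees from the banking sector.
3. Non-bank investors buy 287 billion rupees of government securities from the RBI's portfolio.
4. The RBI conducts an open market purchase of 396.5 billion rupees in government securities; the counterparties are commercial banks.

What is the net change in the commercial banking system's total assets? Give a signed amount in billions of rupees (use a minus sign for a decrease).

+54.5 billion

RBI balance sheet:
  Assets:      Securities +109.5B, Foreign assets +65.5B
  Liabilities: Bank reserves +516.5B, Currency in circulation −341.5B
Commercial banking system:
  Assets:      Reserves at CB +516.5B, Securities −396.5B, Foreign assets −65.5B
  Liabilities: Checkable deposits +54.5B
Change in total bank assets = +54.5 billion.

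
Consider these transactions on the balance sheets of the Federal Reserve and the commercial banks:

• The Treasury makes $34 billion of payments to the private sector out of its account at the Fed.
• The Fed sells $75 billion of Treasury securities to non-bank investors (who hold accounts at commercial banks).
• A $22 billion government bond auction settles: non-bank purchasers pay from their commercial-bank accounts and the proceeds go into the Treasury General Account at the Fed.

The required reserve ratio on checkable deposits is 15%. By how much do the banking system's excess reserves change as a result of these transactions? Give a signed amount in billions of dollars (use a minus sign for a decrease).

-$53.55 billion

Government spending $34 billion: reserves +$34B, deposits +$34B.
Asset sale (to non-banks) $75 billion: reserves −$75B, deposits −$75B.
Government account inflow $22 billion: reserves −$22B, deposits −$22B.
Totals: Δreserves = −$63B, Δdeposits = −$63B.
Δrequired reserves = 15% × −$63B = −$9.45B.
Δexcess reserves = Δreserves − Δrequired = −$63B − (−$9.45B) = -$53.55 billion.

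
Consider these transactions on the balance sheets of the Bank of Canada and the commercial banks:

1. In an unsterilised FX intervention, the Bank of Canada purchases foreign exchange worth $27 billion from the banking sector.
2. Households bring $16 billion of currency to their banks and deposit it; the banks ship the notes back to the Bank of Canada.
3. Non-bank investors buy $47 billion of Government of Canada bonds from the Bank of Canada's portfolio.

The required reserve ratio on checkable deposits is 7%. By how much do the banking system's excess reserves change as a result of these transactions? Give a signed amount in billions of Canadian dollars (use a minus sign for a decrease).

FX purchase $27 billion: reserves +$27B, deposits 0.
Currency deposit $16 billion: reserves +$16B, deposits +$16B.
Asset sale (to non-banks) $47 billion: reserves −$47B, deposits −$47B.
Totals: Δreserves = −$4B, Δdeposits = −$31B.
Δrequired reserves = 7% × −$31B = −$2.17B.
Δexcess reserves = Δreserves − Δrequired = −$4B − (−$2.17B) = -$1.83 billion.

-$1.83 billion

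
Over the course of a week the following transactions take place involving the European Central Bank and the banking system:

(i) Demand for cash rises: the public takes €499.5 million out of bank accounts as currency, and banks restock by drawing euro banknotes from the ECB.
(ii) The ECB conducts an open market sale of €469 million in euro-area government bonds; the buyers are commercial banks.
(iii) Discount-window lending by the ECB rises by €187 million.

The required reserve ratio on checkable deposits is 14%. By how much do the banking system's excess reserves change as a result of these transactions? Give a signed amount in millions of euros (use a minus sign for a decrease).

-€711.57 million

Currency withdrawal €499.5 million: reserves −€499.5M, deposits −€499.5M.
OMO sale (to banks) €469 million: reserves −€469M, deposits 0.
Discount-window loan €187 million: reserves +€187M, deposits 0.
Totals: Δreserves = −€781.5M, Δdeposits = −€499.5M.
Δrequired reserves = 14% × −€499.5M = −€69.93M.
Δexcess reserves = Δreserves − Δrequired = −€781.5M − (−€69.93M) = -€711.57 million.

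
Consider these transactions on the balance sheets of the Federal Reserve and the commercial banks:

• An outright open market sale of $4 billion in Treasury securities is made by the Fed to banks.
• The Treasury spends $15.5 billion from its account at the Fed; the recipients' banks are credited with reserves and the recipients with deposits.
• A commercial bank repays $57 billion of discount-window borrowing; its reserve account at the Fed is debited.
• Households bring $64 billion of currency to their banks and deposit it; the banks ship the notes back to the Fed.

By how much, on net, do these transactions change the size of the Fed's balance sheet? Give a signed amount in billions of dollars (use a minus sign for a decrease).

-$61 billion

OMO sale (to banks) $4 billion: a Fed asset is shed → −$4B.
Government spending $15.5 billion: only the composition of liabilities changes → 0.
Discount-window repayment $57 billion: a Fed asset is shed → −$57B.
Currency deposit $64 billion: only the composition of liabilities changes → 0.
Net: −4 + 0 − 57 + 0 = -$61 billion.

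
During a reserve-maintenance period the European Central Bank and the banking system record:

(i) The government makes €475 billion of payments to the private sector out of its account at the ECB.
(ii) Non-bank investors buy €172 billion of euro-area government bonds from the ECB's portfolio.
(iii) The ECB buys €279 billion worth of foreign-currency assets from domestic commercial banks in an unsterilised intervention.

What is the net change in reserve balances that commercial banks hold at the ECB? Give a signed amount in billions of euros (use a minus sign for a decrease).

ECB balance sheet:
  Assets:      Securities −€172B, Foreign assets +€279B
  Liabilities: Bank reserves +€582B, Government deposits −€475B
So the change in reserve balances that commercial banks hold at the ECB is +€582 billion.

+€582 billion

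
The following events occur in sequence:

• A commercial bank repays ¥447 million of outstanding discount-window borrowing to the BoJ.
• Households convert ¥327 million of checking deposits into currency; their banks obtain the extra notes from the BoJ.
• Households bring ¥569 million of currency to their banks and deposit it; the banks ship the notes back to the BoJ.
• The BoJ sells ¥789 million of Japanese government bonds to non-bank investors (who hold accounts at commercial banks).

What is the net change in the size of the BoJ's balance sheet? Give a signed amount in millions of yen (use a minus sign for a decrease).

-¥1236 million

BoJ balance sheet:
  Assets:      Securities −¥789M, Loans to banks −¥447M
  Liabilities: Bank reserves −¥994M, Currency in circulation −¥242M
Change in total BoJ assets = -¥1236 million.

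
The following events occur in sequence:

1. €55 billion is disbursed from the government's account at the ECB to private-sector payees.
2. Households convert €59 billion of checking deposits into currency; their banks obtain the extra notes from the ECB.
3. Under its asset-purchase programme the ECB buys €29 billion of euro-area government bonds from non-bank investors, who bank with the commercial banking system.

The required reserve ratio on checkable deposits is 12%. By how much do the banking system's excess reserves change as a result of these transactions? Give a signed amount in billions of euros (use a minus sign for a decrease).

Government spending €55 billion: reserves +€55B, deposits +€55B.
Currency withdrawal €59 billion: reserves −€59B, deposits −€59B.
Asset purchase (from non-banks) €29 billion: reserves +€29B, deposits +€29B.
Totals: Δreserves = +€25B, Δdeposits = +€25B.
Δrequired reserves = 12% × +€25B = +€3B.
Δexcess reserves = Δreserves − Δrequired = +€25B − (+€3B) = +€22 billion.

+€22 billion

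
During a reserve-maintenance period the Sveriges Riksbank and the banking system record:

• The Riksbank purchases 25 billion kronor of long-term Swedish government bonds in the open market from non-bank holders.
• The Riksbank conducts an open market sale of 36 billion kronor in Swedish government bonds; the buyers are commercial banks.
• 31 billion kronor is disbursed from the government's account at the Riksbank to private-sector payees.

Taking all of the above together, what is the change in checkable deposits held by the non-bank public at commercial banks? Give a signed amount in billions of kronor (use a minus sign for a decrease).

Asset purchase (from non-banks) 25 billion kronor: non-bank counterparties' bank balances rise → +25B.
OMO sale (to banks) 36 billion kronor: the counterparty is a bank, so public deposits are unchanged → 0.
Government spending 31 billion kronor: non-bank counterparties' bank balances rise → +31B.
Net: 25 + 0 + 31 = +56 billion.

+56 billion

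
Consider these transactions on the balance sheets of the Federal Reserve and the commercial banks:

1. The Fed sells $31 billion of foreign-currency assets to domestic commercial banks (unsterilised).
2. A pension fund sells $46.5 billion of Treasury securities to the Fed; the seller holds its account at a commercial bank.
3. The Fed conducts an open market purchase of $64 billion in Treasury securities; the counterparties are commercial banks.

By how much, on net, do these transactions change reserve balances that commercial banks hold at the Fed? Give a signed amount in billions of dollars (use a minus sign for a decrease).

Fed balance sheet:
  Assets:      Securities +$110.5B, Foreign assets −$31B
  Liabilities: Bank reserves +$79.5B
Commercial banking system:
  Assets:      Reserves at CB +$79.5B, Securities −$64B, Foreign assets +$31B
  Liabilities: Checkable deposits +$46.5B
So the change in reserve balances that commercial banks hold at the Fed is +$79.5 billion.

+$79.5 billion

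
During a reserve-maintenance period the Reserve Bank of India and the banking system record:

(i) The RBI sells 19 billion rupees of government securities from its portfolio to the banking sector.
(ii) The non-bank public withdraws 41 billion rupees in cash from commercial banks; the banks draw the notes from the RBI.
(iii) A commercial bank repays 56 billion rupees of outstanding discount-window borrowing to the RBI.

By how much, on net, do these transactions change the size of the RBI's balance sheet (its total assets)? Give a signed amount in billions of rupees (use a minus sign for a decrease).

RBI balance sheet:
  Assets:      Securities −19B, Loans to banks −56B
  Liabilities: Bank reserves −116B, Currency in circulation +41B
Change in total RBI assets = -75 billion.

-75 billion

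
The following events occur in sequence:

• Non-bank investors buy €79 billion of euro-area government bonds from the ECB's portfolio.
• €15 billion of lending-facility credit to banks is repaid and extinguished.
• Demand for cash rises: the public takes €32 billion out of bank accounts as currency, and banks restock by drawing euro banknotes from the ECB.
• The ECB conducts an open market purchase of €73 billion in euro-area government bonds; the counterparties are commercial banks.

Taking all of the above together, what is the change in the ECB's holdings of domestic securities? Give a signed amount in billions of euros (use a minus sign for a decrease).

Asset sale (to non-banks) €79 billion: securities removed from the ECB's portfolio → −€79B.
Discount-window repayment €15 billion: the ECB's securities portfolio is untouched → 0.
Currency withdrawal €32 billion: the ECB's securities portfolio is untouched → 0.
OMO purchase (from banks) €73 billion: securities added to the ECB's portfolio → +€73B.
Net: −79 + 0 + 0 + 73 = -€6 billion.

-€6 billion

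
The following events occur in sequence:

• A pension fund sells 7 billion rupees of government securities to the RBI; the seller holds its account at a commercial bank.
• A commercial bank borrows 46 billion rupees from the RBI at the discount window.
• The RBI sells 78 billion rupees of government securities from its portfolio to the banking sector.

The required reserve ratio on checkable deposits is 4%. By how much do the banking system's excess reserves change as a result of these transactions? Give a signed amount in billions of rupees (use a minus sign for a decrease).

-25.28 billion

Asset purchase (from non-banks) 7 billion rupees: reserves +7B, deposits +7B.
Discount-window loan 46 billion rupees: reserves +46B, deposits 0.
OMO sale (to banks) 78 billion rupees: reserves −78B, deposits 0.
Totals: Δreserves = −25B, Δdeposits = +7B.
Δrequired reserves = 4% × +7B = +0.28B.
Δexcess reserves = Δreserves − Δrequired = −25B − (+0.28B) = -25.28 billion.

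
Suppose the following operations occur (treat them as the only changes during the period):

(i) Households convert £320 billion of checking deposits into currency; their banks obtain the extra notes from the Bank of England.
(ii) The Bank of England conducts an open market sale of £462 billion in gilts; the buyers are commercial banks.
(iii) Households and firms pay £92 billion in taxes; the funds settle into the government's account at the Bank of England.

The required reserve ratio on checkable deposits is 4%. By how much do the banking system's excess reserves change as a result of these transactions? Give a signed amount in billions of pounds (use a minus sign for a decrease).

Currency withdrawal £320 billion: reserves −£320B, deposits −£320B.
OMO sale (to banks) £462 billion: reserves −£462B, deposits 0.
Government account inflow £92 billion: reserves −£92B, deposits −£92B.
Totals: Δreserves = −£874B, Δdeposits = −£412B.
Δrequired reserves = 4% × −£412B = −£16.48B.
Δexcess reserves = Δreserves − Δrequired = −£874B − (−£16.48B) = -£857.52 billion.

-£857.52 billion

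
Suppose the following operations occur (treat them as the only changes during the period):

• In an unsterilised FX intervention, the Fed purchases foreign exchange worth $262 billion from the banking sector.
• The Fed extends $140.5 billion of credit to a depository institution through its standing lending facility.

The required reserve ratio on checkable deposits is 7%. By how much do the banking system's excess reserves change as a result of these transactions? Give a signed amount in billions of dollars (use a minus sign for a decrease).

+$402.5 billion

FX purchase $262 billion: reserves +$262B, deposits 0.
Discount-window loan $140.5 billion: reserves +$140.5B, deposits 0.
Totals: Δreserves = +$402.5B, Δdeposits = 0.
Δrequired reserves = 7% × 0 = 0.
Δexcess reserves = Δreserves − Δrequired = +$402.5B − (0) = +$402.5 billion.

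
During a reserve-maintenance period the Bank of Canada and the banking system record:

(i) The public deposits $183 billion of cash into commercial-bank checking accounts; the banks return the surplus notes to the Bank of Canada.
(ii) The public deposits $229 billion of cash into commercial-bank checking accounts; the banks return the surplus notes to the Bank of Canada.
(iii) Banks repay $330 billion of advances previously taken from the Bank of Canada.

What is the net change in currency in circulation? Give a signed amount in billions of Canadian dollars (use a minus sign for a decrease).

-$412 billion

Bank of Canada balance sheet:
  Assets:      Loans to banks −$330B
  Liabilities: Bank reserves +$82B, Currency in circulation −$412B
Commercial banking system:
  Assets:      Reserves at CB +$82B
  Liabilities: Checkable deposits +$412B, Borrowings from CB −$330B
So the change in currency in circulation is -$412 billion.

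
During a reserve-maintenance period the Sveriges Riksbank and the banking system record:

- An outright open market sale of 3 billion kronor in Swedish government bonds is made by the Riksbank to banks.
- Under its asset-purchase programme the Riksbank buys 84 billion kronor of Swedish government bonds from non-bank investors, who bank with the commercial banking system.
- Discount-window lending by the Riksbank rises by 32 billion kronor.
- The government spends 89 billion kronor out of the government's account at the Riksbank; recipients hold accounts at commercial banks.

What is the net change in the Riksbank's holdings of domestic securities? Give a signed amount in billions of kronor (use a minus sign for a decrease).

+81 billion

Riksbank balance sheet:
  Assets:      Securities +81B, Loans to banks +32B
  Liabilities: Bank reserves +202B, Government deposits −89B
Commercial banking system:
  Assets:      Reserves at CB +202B, Securities +3B
  Liabilities: Checkable deposits +173B, Borrowings from CB +32B
So the change in the Riksbank's holdings of domestic securities is +81 billion.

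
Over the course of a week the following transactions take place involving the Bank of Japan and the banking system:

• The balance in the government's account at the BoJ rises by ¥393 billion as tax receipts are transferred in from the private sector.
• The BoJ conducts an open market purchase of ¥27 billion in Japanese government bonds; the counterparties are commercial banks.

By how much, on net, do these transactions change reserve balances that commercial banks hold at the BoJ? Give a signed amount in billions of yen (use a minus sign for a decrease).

-¥366 billion

Government account inflow ¥393 billion: funds move from bank reserves into the government account → −¥393B.
OMO purchase (from banks) ¥27 billion: the BoJ pays by crediting reserve accounts → +¥27B.
Net: −393 + 27 = -¥366 billion.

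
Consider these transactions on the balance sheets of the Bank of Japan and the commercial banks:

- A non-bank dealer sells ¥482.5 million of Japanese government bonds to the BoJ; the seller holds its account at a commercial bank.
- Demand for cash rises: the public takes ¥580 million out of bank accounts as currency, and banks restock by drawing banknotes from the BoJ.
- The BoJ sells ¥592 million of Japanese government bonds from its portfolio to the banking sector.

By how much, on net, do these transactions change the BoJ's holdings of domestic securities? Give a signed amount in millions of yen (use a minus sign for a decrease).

Asset purchase (from non-banks) ¥482.5 million: securities added to the BoJ's portfolio → +¥482.5M.
Currency withdrawal ¥580 million: the BoJ's securities portfolio is untouched → 0.
OMO sale (to banks) ¥592 million: securities removed from the BoJ's portfolio → −¥592M.
Net: 482.5 + 0 − 592 = -¥109.5 million.

-¥109.5 million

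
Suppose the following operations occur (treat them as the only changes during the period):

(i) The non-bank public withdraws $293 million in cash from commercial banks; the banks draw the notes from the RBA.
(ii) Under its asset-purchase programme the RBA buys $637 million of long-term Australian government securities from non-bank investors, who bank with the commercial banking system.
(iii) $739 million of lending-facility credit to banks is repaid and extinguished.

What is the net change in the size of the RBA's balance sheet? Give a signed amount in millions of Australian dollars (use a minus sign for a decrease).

-$102 million

RBA balance sheet:
  Assets:      Securities +$637M, Loans to banks −$739M
  Liabilities: Bank reserves −$395M, Currency in circulation +$293M
Commercial banking system:
  Assets:      Reserves at CB −$395M
  Liabilities: Checkable deposits +$344M, Borrowings from CB −$739M
Change in total RBA assets = -$102 million.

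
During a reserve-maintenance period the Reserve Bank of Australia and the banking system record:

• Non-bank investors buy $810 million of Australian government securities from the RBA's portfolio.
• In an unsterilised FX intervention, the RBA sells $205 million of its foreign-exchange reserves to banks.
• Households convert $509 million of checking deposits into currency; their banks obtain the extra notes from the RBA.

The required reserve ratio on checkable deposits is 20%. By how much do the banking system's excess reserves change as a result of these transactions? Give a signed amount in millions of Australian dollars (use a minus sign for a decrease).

Asset sale (to non-banks) $810 million: reserves −$810M, deposits −$810M.
FX sale $205 million: reserves −$205M, deposits 0.
Currency withdrawal $509 million: reserves −$509M, deposits −$509M.
Totals: Δreserves = −$1524M, Δdeposits = −$1319M.
Δrequired reserves = 20% × −$1319M = −$263.8M.
Δexcess reserves = Δreserves − Δrequired = −$1524M − (−$263.8M) = -$1260.2 million.

-$1260.2 million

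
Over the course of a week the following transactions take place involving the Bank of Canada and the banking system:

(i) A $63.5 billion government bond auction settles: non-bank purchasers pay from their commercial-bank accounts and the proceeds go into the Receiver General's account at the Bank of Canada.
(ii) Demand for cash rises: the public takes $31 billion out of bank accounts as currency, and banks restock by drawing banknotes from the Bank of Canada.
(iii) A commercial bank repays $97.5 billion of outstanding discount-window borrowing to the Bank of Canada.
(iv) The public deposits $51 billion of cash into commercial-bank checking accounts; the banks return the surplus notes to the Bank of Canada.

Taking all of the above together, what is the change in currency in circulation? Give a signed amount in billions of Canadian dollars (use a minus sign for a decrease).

-$20 billion

Government account inflow $63.5 billion: no currency enters or leaves circulation → 0.
Currency withdrawal $31 billion: notes leave the central bank → +$31B.
Discount-window repayment $97.5 billion: no currency enters or leaves circulation → 0.
Currency deposit $51 billion: notes return to the central bank → −$51B.
Net: 0 + 31 + 0 − 51 = -$20 billion.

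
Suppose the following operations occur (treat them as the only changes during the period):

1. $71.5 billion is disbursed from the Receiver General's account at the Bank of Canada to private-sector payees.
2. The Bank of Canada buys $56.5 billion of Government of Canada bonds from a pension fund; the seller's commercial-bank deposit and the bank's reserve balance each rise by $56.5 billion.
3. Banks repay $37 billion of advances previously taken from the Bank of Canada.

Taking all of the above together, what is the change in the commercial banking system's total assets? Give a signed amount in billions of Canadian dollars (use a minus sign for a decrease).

+$91 billion

Bank of Canada balance sheet:
  Assets:      Securities +$56.5B, Loans to banks −$37B
  Liabilities: Bank reserves +$91B, Government deposits −$71.5B
Commercial banking system:
  Assets:      Reserves at CB +$91B
  Liabilities: Checkable deposits +$128B, Borrowings from CB −$37B
Change in total bank assets = +$91 billion.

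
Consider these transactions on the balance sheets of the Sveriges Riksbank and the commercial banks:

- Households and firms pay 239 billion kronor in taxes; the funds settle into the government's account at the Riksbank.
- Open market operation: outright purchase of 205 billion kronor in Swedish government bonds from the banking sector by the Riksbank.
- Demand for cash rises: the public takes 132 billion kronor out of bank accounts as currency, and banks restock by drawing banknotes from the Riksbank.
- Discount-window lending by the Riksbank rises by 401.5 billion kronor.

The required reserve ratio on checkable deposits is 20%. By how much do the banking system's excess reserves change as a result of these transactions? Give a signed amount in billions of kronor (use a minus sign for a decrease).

+309.7 billion

Government account inflow 239 billion kronor: reserves −239B, deposits −239B.
OMO purchase (from banks) 205 billion kronor: reserves +205B, deposits 0.
Currency withdrawal 132 billion kronor: reserves −132B, deposits −132B.
Discount-window loan 401.5 billion kronor: reserves +401.5B, deposits 0.
Totals: Δreserves = +235.5B, Δdeposits = −371B.
Δrequired reserves = 20% × −371B = −74.2B.
Δexcess reserves = Δreserves − Δrequired = +235.5B − (−74.2B) = +309.7 billion.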